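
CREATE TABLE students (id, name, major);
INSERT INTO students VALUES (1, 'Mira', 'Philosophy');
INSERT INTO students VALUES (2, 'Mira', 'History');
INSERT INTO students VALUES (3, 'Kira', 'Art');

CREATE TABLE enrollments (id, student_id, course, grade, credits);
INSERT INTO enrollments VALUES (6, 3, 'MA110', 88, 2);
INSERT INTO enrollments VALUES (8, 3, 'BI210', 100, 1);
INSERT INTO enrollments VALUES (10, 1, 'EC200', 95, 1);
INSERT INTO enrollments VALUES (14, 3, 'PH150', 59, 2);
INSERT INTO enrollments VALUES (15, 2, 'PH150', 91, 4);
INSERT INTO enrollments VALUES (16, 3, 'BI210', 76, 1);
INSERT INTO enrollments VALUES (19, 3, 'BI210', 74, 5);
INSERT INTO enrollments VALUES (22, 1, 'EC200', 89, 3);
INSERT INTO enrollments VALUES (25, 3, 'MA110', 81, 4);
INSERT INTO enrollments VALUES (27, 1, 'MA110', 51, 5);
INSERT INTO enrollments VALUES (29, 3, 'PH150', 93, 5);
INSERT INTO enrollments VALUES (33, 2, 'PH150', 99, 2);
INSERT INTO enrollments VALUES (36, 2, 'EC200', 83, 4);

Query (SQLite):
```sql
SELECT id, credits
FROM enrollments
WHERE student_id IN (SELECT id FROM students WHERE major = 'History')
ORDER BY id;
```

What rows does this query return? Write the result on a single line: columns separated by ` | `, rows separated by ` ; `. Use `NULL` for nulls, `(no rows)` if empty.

Inner query: students.id where major = 'History'.
Outer: keep enrollments rows whose student_id is in that set.
Inner query → {2}

15 | 4 ; 33 | 2 ; 36 | 4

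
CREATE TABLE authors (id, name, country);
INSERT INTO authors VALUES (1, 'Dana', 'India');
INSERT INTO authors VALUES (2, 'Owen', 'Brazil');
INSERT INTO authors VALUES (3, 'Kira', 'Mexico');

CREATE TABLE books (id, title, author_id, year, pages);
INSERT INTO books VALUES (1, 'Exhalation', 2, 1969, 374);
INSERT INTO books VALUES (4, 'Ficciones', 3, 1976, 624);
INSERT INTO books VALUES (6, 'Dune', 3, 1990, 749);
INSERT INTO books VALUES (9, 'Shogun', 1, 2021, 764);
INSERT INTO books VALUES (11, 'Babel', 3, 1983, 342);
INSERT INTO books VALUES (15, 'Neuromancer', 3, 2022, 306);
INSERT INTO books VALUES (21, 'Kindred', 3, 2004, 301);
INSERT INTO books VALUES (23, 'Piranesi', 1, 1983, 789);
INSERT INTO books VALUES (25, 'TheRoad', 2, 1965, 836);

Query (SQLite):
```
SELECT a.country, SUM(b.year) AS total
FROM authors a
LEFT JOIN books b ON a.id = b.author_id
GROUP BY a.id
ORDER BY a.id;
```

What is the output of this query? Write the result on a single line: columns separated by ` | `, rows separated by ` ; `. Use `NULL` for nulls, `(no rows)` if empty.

LEFT JOIN keeps every authors row; unmatched ones get NULL for books columns.
Group by authors.id and compute SUM(b.year). SUM over an all-NULL group is NULL.
  1: ids {9, 23} → SUM(b.year)=4004
  2: ids {1, 25} → SUM(b.year)=3934
  3: ids {4, 6, 11, 15, 21} → SUM(b.year)=9975

India | 4004 ; Brazil | 3934 ; Mexico | 9975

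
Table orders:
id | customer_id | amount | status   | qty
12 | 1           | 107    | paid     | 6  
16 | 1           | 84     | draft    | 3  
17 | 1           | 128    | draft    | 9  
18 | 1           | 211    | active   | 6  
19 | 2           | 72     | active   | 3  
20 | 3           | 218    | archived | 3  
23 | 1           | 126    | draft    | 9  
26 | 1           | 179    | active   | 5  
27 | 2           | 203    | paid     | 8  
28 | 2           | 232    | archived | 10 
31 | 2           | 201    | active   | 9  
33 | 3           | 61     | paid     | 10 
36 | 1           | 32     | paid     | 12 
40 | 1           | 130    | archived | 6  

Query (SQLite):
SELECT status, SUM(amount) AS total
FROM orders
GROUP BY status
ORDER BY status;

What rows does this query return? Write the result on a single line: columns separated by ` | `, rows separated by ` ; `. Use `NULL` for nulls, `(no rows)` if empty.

Partition orders by status; compute SUM(amount) within each group.
  active: ids {18, 19, 26, 31} → SUM(amount)=663
  archived: ids {20, 28, 40} → SUM(amount)=580
  draft: ids {16, 17, 23} → SUM(amount)=338
  paid: ids {12, 27, 33, 36} → SUM(amount)=403

active | 663 ; archived | 580 ; draft | 338 ; paid | 403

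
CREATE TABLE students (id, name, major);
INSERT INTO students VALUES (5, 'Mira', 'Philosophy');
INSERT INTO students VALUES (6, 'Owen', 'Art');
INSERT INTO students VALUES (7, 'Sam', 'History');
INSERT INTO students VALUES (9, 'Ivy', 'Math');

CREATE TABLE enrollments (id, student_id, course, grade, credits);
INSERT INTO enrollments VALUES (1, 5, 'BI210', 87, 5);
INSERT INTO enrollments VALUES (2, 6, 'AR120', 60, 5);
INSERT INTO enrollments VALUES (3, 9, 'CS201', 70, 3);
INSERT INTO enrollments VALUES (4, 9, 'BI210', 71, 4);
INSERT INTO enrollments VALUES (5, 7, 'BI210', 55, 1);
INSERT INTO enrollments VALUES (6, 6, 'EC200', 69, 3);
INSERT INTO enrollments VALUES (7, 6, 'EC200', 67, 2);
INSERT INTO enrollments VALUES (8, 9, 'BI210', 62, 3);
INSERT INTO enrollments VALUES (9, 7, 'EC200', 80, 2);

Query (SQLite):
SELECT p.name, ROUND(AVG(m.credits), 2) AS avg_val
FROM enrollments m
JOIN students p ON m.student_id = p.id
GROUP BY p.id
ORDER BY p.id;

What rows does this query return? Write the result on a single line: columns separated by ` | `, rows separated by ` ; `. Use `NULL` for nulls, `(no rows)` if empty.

Join each enrollments row to its students via student_id.
Group joined rows by students.id; compute ROUND(AVG(m.credits), 2) per group.
  5: ids {1} → ROUND(AVG(m.credits), 2)=5
  6: ids {2, 6, 7} → ROUND(AVG(m.credits), 2)=3.33
  7: ids {5, 9} → ROUND(AVG(m.credits), 2)=1.5
  9: ids {3, 4, 8} → ROUND(AVG(m.credits), 2)=3.33

Mira | 5 ; Owen | 3.33 ; Sam | 1.5 ; Ivy | 3.33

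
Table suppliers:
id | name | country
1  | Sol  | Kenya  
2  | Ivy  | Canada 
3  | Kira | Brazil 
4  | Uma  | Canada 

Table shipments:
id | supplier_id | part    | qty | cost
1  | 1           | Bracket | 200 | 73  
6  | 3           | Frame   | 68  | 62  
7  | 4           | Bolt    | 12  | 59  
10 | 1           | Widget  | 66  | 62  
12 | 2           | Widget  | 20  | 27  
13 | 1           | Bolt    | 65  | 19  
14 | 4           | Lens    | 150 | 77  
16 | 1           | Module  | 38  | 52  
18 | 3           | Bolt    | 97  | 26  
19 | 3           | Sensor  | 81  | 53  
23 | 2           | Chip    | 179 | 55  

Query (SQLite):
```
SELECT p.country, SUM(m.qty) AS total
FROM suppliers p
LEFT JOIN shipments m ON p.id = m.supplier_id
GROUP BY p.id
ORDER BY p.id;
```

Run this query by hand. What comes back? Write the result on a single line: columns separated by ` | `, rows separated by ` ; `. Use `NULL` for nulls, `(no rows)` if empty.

Kenya | 369 ; Canada | 199 ; Brazil | 246 ; Canada | 162

LEFT JOIN keeps every suppliers row; unmatched ones get NULL for shipments columns.
Group by suppliers.id and compute SUM(m.qty). SUM over an all-NULL group is NULL.
  1: ids {1, 10, 13, 16} → SUM(m.qty)=369
  2: ids {12, 23} → SUM(m.qty)=199
  3: ids {6, 18, 19} → SUM(m.qty)=246
  4: ids {7, 14} → SUM(m.qty)=162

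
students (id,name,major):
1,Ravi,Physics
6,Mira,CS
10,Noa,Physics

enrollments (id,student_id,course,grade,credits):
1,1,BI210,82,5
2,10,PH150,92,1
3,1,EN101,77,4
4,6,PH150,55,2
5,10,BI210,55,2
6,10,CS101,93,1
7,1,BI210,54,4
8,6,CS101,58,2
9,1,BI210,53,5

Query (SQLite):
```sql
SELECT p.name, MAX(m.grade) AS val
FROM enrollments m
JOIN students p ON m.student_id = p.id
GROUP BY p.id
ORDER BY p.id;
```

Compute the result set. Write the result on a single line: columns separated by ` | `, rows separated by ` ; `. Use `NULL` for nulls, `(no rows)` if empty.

Join each enrollments row to its students via student_id.
Group joined rows by students.id; compute MAX(m.grade) per group.
  1: ids {1, 3, 7, 9} → MAX(m.grade)=82
  6: ids {4, 8} → MAX(m.grade)=58
  10: ids {2, 5, 6} → MAX(m.grade)=93

Ravi | 82 ; Mira | 58 ; Noa | 93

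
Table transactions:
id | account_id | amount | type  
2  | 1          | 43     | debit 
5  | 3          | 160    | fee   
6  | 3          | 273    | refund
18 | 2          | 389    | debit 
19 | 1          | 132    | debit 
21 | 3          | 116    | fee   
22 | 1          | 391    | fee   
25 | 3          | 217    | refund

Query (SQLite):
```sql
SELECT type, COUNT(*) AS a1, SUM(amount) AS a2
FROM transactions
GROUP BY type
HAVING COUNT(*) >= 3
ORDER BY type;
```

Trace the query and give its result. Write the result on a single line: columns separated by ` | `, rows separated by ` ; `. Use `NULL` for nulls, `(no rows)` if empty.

debit | 3 | 564 ; fee | 3 | 667

Group transactions by type.
Per group compute: COUNT(*), SUM(amount).
HAVING: drop groups with fewer than 3 rows.
  debit: ids {2, 18, 19} → COUNT(*)=3, SUM(amount)=564
  fee: ids {5, 21, 22} → COUNT(*)=3, SUM(amount)=667
  refund: ids {6, 25} → COUNT(*)=2, SUM(amount)=490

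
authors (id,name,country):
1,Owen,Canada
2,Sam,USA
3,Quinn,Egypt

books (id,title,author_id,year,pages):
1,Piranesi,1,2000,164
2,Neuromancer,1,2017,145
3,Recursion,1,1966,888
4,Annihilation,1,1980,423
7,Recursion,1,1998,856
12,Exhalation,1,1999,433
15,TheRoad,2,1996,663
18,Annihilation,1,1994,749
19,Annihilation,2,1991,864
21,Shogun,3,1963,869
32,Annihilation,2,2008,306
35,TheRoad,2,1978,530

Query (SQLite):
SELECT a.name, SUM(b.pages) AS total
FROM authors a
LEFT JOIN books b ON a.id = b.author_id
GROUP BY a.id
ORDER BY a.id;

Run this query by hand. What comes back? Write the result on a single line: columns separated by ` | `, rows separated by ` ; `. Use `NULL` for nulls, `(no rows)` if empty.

LEFT JOIN keeps every authors row; unmatched ones get NULL for books columns.
Group by authors.id and compute SUM(b.pages). SUM over an all-NULL group is NULL.
  1: ids {1, 2, 3, 4, 7, 12, 18} → SUM(b.pages)=3658
  2: ids {15, 19, 32, 35} → SUM(b.pages)=2363
  3: ids {21} → SUM(b.pages)=869

Owen | 3658 ; Sam | 2363 ; Quinn | 869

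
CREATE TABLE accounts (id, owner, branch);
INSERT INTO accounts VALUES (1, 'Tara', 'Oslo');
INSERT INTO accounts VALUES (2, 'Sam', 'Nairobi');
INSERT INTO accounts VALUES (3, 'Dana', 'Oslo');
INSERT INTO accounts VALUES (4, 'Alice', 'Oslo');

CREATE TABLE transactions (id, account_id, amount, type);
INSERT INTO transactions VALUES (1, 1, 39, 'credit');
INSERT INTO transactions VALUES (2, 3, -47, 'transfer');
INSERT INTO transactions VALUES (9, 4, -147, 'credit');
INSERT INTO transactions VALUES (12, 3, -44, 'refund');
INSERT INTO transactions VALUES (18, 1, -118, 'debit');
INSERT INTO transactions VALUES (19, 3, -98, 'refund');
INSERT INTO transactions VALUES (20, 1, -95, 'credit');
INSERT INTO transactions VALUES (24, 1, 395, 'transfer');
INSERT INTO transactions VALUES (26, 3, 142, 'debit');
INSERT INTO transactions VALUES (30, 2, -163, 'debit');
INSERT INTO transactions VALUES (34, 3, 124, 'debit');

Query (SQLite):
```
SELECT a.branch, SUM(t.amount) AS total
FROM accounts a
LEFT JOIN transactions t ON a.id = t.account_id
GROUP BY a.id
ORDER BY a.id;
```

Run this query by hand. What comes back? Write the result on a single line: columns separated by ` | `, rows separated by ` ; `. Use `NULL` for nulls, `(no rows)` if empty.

Oslo | 221 ; Nairobi | -163 ; Oslo | 77 ; Oslo | -147

LEFT JOIN keeps every accounts row; unmatched ones get NULL for transactions columns.
Group by accounts.id and compute SUM(t.amount). SUM over an all-NULL group is NULL.
  1: ids {1, 18, 20, 24} → SUM(t.amount)=221
  2: ids {30} → SUM(t.amount)=-163
  3: ids {2, 12, 19, 26, 34} → SUM(t.amount)=77
  4: ids {9} → SUM(t.amount)=-147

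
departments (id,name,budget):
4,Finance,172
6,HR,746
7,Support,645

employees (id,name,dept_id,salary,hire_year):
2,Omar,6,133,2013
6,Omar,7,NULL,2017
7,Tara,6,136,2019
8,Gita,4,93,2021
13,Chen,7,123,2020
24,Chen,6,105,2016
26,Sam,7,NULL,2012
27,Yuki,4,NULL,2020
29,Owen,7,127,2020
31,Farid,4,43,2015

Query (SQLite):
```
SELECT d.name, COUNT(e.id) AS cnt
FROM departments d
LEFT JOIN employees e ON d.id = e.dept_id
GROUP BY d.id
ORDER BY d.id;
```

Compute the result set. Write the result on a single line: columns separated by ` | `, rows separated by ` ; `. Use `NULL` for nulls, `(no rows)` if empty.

Finance | 3 ; HR | 3 ; Support | 4

LEFT JOIN keeps every departments row; unmatched ones get NULL for employees columns.
Group by departments.id and compute COUNT(e.id). COUNT(col) of an all-NULL group is 0.
  4: ids {8, 27, 31} → COUNT(e.id)=3
  6: ids {2, 7, 24} → COUNT(e.id)=3
  7: ids {6, 13, 26, 29} → COUNT(e.id)=4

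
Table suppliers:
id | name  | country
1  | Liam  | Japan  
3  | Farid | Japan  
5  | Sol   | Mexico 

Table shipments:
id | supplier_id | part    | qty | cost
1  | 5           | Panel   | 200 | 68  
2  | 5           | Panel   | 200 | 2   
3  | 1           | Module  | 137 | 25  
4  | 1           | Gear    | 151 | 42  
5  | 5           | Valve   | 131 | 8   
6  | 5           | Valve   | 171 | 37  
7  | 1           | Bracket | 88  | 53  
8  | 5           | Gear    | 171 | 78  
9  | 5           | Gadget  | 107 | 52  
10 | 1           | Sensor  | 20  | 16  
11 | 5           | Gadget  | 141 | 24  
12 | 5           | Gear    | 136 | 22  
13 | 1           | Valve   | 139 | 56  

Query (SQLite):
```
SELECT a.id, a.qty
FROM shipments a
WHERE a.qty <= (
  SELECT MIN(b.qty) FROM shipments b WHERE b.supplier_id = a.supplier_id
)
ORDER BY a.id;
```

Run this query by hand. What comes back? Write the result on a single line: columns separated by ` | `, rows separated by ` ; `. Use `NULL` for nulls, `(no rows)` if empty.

9 | 107 ; 10 | 20

For each shipments row a, compute MIN(qty) over rows sharing a.supplier_id.
Keep row a if a.qty <= that per-group MIN.
  supplier_id=1: MIN(qty) = 20
  supplier_id=5: MIN(qty) = 107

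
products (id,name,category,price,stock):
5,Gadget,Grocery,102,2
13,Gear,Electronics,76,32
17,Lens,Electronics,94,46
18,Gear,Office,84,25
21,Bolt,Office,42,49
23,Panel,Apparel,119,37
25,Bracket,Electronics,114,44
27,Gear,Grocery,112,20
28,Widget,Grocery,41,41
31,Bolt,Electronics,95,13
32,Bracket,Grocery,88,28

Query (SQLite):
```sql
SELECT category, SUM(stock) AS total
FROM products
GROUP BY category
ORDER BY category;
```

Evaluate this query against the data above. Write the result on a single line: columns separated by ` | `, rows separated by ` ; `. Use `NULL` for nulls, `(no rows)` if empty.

Partition products by category; compute SUM(stock) within each group.
  Apparel: ids {23} → SUM(stock)=37
  Electronics: ids {13, 17, 25, 31} → SUM(stock)=135
  Grocery: ids {5, 27, 28, 32} → SUM(stock)=91
  Office: ids {18, 21} → SUM(stock)=74

Apparel | 37 ; Electronics | 135 ; Grocery | 91 ; Office | 74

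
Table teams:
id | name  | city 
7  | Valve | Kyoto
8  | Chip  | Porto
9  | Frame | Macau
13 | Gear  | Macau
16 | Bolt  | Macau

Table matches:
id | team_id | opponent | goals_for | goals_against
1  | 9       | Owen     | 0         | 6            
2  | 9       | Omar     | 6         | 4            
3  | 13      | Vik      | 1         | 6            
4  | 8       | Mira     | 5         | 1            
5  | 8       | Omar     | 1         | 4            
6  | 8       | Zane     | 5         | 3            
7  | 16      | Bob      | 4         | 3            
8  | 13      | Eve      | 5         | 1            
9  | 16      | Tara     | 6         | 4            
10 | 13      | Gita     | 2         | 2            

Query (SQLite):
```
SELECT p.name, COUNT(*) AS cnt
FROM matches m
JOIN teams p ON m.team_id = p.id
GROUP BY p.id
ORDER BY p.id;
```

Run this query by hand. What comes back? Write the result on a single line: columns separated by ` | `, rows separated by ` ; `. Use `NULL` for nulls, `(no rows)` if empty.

Chip | 3 ; Frame | 2 ; Gear | 3 ; Bolt | 2

Join each matches row to its teams via team_id.
Group joined rows by teams.id; compute COUNT(*) per group.
  8: ids {4, 5, 6} → COUNT(*)=3
  9: ids {1, 2} → COUNT(*)=2
  13: ids {3, 8, 10} → COUNT(*)=3
  16: ids {7, 9} → COUNT(*)=2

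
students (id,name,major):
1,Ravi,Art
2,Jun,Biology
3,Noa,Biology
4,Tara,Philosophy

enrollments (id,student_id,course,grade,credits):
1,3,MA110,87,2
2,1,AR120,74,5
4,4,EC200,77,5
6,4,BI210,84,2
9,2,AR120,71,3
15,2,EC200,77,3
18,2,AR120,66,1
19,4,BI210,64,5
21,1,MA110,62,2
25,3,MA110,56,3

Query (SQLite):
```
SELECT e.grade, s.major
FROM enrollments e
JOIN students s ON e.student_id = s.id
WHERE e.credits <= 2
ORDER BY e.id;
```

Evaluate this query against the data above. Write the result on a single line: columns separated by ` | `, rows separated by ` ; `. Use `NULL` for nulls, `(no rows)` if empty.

87 | Biology ; 84 | Philosophy ; 66 | Biology ; 62 | Art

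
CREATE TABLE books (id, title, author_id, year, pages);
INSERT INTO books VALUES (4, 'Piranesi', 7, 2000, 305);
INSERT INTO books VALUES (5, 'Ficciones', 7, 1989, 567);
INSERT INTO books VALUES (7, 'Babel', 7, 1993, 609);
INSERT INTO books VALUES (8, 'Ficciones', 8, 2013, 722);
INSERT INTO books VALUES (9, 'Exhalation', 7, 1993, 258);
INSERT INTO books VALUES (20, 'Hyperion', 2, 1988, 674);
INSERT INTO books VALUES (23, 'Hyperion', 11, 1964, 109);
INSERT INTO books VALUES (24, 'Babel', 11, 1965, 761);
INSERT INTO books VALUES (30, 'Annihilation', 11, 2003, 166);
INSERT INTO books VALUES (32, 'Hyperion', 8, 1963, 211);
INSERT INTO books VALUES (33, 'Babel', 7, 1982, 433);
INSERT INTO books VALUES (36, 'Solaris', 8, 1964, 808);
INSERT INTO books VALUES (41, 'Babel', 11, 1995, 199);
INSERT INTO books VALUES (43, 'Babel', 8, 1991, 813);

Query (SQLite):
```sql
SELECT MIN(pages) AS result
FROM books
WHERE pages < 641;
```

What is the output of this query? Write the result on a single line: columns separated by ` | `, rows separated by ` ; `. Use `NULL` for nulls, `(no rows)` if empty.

Rows where pages < 641 → pages values: [305, 567, 609, 258, 109, 166, 211, 433, 199].
MIN of non-NULL values = 109.

109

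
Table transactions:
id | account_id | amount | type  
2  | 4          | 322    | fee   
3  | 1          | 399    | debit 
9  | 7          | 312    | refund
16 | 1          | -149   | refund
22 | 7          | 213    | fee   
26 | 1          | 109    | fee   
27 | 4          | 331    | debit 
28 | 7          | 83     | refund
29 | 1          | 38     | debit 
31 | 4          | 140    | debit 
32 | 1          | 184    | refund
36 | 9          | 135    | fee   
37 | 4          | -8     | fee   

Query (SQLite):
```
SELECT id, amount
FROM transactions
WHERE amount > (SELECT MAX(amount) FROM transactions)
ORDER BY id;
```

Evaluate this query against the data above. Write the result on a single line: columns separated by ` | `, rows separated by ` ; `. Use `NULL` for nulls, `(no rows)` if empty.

Scalar subquery: MAX(amount) over all transactions rows = 399.
Keep rows where amount > that value.

(no rows)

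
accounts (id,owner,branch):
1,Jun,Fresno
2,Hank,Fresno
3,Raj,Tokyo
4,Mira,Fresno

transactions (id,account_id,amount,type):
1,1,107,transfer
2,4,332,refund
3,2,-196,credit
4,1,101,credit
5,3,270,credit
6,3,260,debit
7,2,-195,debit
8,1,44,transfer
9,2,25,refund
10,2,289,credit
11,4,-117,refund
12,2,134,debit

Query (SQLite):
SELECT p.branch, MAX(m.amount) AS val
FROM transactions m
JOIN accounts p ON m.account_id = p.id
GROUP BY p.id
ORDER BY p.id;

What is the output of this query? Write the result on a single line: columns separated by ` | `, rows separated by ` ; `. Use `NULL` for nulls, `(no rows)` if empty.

Fresno | 107 ; Fresno | 289 ; Tokyo | 270 ; Fresno | 332

Join each transactions row to its accounts via account_id.
Group joined rows by accounts.id; compute MAX(m.amount) per group.
  1: ids {1, 4, 8} → MAX(m.amount)=107
  2: ids {3, 7, 9, 10, 12} → MAX(m.amount)=289
  3: ids {5, 6} → MAX(m.amount)=270
  4: ids {2, 11} → MAX(m.amount)=332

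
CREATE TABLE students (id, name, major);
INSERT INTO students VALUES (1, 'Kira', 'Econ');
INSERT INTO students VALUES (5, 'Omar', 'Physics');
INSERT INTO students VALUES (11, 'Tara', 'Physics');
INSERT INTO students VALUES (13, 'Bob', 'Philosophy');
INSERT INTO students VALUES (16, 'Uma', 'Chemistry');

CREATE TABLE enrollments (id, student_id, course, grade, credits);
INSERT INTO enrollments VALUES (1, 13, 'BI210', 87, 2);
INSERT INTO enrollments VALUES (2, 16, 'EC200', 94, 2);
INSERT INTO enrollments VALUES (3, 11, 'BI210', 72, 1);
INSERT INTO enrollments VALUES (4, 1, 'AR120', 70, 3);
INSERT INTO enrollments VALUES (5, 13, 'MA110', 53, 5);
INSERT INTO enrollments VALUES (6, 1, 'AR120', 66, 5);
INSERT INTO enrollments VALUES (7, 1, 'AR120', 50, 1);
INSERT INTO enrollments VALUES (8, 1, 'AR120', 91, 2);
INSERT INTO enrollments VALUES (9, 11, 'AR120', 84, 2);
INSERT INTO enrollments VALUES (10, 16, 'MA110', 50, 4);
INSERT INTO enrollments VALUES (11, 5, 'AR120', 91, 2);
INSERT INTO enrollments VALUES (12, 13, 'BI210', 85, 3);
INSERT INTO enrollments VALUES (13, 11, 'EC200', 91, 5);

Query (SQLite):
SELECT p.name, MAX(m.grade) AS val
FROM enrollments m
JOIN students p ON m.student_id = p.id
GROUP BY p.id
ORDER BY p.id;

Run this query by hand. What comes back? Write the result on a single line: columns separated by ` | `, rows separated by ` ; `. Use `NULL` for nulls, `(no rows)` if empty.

Kira | 91 ; Omar | 91 ; Tara | 91 ; Bob | 87 ; Uma | 94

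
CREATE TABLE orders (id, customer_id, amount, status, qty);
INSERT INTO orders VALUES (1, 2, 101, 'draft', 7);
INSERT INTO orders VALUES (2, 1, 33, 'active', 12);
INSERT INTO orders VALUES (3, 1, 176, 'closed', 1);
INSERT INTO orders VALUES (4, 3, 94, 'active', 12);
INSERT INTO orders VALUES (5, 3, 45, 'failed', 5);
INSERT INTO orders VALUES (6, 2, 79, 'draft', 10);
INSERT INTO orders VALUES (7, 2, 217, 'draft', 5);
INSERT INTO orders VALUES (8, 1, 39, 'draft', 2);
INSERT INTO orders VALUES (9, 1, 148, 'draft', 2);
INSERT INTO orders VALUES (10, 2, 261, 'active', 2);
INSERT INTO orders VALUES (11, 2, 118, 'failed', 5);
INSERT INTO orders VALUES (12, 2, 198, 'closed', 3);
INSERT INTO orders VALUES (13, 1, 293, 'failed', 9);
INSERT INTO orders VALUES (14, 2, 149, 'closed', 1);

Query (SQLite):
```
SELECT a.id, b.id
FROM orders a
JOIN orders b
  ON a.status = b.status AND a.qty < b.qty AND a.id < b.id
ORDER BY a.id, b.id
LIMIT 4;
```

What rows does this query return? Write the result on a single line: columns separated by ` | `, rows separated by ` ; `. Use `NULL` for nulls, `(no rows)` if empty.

Pairs (a,b) with same status, a.qty < b.qty, a.id < b.id.
status groups: active:{2,4,10} closed:{3,12,14} draft:{1,6,7,8,9} failed:{5,11,13}
Ordered by (a.id, b.id); first 4.

1 | 6 ; 3 | 12 ; 5 | 13 ; 11 | 13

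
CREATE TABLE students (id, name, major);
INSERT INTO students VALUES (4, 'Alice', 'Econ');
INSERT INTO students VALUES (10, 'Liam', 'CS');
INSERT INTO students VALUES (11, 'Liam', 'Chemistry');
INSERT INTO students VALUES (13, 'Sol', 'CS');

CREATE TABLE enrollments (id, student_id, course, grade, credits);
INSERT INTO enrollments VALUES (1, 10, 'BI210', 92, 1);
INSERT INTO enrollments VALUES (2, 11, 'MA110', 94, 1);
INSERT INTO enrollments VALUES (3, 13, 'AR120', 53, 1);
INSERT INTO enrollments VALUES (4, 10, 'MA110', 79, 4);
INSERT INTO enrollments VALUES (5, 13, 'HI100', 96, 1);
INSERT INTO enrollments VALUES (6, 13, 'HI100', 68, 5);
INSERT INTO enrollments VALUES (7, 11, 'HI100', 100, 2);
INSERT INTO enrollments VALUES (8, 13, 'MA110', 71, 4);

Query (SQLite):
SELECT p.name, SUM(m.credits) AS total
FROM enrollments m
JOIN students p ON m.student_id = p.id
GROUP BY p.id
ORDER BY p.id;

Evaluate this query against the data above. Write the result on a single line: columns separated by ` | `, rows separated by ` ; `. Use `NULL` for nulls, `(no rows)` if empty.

Join each enrollments row to its students via student_id.
Group joined rows by students.id; compute SUM(m.credits) per group.
  10: ids {1, 4} → SUM(m.credits)=5
  11: ids {2, 7} → SUM(m.credits)=3
  13: ids {3, 5, 6, 8} → SUM(m.credits)=11

Liam | 5 ; Liam | 3 ; Sol | 11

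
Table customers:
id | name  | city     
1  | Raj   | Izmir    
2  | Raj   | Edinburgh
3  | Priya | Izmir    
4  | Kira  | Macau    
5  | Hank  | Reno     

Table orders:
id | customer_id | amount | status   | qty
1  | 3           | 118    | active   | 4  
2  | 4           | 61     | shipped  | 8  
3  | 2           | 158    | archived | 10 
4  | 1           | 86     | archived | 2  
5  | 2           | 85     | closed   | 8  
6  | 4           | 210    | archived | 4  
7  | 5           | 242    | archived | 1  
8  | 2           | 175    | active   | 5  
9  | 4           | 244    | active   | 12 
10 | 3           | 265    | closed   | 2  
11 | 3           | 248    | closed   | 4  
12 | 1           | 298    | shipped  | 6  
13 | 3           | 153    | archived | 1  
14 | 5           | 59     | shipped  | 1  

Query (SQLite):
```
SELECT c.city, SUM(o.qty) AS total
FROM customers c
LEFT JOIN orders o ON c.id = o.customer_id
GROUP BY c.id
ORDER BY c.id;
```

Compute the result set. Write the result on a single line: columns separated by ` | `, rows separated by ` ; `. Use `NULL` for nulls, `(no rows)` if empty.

Izmir | 8 ; Edinburgh | 23 ; Izmir | 11 ; Macau | 24 ; Reno | 2

LEFT JOIN keeps every customers row; unmatched ones get NULL for orders columns.
Group by customers.id and compute SUM(o.qty). SUM over an all-NULL group is NULL.
  1: ids {4, 12} → SUM(o.qty)=8
  2: ids {3, 5, 8} → SUM(o.qty)=23
  3: ids {1, 10, 11, 13} → SUM(o.qty)=11
  4: ids {2, 6, 9} → SUM(o.qty)=24
  5: ids {7, 14} → SUM(o.qty)=2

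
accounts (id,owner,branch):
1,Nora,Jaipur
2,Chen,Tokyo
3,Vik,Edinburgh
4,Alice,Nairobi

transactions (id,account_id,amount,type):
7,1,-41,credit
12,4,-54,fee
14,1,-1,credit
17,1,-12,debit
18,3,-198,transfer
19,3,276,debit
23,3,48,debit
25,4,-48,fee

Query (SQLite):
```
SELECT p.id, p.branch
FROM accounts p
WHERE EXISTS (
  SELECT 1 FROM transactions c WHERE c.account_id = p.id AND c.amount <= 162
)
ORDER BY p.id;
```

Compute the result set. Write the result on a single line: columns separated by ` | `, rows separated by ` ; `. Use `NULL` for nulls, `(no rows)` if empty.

1 | Jaipur ; 3 | Edinburgh ; 4 | Nairobi

For each accounts row, check whether any transactions with matching account_id has amount <= 162.
Keep rows where that is true.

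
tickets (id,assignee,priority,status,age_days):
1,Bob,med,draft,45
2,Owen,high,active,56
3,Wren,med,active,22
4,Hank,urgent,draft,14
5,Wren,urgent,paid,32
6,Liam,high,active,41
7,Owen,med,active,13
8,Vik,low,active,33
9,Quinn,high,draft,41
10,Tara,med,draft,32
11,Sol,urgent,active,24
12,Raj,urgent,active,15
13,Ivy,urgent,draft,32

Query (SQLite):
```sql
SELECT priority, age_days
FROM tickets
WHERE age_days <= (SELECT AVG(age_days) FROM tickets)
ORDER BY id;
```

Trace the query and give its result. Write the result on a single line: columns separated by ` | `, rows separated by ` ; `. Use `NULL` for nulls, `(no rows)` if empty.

Scalar subquery: AVG(age_days) over all tickets rows = 30.769231 (≈; comparison uses full precision).
Keep rows where age_days <= that value.

med | 22 ; urgent | 14 ; med | 13 ; urgent | 24 ; urgent | 15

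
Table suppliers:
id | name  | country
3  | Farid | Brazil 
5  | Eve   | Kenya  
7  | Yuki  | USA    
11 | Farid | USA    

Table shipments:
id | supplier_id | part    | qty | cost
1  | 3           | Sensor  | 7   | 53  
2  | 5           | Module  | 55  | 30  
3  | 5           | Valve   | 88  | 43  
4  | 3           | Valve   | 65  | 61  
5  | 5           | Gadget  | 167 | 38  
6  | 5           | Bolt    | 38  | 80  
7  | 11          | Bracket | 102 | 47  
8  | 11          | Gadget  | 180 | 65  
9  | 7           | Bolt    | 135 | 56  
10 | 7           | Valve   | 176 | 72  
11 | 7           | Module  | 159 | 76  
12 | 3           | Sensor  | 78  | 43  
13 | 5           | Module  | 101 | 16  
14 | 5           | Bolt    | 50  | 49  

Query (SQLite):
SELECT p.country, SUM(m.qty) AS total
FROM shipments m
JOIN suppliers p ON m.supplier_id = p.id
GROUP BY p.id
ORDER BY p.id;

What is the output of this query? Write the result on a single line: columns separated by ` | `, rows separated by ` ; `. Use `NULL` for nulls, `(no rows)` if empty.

Brazil | 150 ; Kenya | 499 ; USA | 470 ; USA | 282

Join each shipments row to its suppliers via supplier_id.
Group joined rows by suppliers.id; compute SUM(m.qty) per group.
  3: ids {1, 4, 12} → SUM(m.qty)=150
  5: ids {2, 3, 5, 6, 13, 14} → SUM(m.qty)=499
  7: ids {9, 10, 11} → SUM(m.qty)=470
  11: ids {7, 8} → SUM(m.qty)=282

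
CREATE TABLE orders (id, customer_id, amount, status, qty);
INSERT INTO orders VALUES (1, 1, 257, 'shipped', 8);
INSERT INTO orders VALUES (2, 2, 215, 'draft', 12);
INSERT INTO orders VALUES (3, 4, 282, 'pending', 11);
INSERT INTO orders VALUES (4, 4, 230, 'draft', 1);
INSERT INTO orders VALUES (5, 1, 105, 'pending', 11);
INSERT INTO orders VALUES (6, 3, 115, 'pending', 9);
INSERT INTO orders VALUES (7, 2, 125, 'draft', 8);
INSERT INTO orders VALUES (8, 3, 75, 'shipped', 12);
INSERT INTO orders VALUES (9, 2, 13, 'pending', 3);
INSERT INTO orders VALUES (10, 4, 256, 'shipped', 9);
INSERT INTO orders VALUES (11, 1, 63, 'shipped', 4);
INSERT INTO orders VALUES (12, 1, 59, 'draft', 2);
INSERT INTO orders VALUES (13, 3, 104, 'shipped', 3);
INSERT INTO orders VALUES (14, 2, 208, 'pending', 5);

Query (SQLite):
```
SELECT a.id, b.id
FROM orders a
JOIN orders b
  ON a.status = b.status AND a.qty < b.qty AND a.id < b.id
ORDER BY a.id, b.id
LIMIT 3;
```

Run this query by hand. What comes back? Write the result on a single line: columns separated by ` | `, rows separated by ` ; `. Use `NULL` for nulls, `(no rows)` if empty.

Pairs (a,b) with same status, a.qty < b.qty, a.id < b.id.
status groups: draft:{2,4,7,12} pending:{3,5,6,9,14} shipped:{1,8,10,11,13}
Ordered by (a.id, b.id); first 3.

1 | 8 ; 1 | 10 ; 4 | 7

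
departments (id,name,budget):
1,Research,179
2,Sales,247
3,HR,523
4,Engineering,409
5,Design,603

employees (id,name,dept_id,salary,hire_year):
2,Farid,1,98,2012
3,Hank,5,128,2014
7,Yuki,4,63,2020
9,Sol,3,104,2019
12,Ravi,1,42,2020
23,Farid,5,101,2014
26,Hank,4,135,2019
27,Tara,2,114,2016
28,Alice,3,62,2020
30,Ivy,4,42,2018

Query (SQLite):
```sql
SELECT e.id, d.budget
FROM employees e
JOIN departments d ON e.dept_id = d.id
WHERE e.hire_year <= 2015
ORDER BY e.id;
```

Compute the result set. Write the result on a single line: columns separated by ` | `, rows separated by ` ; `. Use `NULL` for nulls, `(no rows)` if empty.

Each employees row matches the departments row where dept_id = departments.id.
Then keep rows with e.hire_year <= 2015.

2 | 179 ; 3 | 603 ; 23 | 603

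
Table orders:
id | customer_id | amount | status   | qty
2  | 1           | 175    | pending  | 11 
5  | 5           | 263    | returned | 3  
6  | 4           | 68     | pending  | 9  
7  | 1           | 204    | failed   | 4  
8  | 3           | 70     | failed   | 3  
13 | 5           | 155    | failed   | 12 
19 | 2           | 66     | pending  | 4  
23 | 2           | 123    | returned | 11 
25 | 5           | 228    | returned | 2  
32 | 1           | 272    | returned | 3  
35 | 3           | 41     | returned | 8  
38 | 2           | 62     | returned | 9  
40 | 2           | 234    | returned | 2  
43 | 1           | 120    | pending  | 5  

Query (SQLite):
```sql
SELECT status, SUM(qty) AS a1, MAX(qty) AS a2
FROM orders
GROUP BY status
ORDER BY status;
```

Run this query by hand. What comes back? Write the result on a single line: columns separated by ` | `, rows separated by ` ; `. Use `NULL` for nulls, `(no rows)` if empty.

failed | 19 | 12 ; pending | 29 | 11 ; returned | 38 | 11

Group orders by status.
Per group compute: SUM(qty), MAX(qty).
  failed: ids {7, 8, 13} → SUM(qty)=19, MAX(qty)=12
  pending: ids {2, 6, 19, 43} → SUM(qty)=29, MAX(qty)=11
  returned: ids {5, 23, 25, 32, 35, 38, 40} → SUM(qty)=38, MAX(qty)=11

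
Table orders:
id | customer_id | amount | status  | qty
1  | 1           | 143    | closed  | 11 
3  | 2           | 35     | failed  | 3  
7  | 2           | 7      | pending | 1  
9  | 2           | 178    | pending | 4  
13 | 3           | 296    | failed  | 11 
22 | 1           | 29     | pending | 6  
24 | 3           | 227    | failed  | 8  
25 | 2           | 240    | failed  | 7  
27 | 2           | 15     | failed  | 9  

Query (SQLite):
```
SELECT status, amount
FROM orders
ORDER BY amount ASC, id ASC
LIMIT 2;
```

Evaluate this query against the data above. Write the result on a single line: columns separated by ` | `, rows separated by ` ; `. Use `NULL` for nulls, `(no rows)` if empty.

pending | 7 ; failed | 15

Sort by amount asc, tiebreak id asc: (7, id=7), (15, id=27), (29, id=22), (35, id=3), (143, id=1) …. Take first 2.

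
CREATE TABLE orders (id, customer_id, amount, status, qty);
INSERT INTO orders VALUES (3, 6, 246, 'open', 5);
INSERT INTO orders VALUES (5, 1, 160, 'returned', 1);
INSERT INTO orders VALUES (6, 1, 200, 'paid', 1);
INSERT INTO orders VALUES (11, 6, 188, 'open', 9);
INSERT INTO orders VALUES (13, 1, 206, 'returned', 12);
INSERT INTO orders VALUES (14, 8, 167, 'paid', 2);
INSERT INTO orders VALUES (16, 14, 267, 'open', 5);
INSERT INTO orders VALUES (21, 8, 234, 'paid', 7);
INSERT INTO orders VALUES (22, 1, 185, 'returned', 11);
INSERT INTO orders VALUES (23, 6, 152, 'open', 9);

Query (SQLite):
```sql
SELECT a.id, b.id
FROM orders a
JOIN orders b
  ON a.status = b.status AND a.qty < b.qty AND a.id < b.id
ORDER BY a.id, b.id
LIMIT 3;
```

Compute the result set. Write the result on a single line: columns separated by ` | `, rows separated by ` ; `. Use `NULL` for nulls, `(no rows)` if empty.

Pairs (a,b) with same status, a.qty < b.qty, a.id < b.id.
status groups: open:{3,11,16,23} paid:{6,14,21} returned:{5,13,22}
Ordered by (a.id, b.id); first 3.

3 | 11 ; 3 | 23 ; 5 | 13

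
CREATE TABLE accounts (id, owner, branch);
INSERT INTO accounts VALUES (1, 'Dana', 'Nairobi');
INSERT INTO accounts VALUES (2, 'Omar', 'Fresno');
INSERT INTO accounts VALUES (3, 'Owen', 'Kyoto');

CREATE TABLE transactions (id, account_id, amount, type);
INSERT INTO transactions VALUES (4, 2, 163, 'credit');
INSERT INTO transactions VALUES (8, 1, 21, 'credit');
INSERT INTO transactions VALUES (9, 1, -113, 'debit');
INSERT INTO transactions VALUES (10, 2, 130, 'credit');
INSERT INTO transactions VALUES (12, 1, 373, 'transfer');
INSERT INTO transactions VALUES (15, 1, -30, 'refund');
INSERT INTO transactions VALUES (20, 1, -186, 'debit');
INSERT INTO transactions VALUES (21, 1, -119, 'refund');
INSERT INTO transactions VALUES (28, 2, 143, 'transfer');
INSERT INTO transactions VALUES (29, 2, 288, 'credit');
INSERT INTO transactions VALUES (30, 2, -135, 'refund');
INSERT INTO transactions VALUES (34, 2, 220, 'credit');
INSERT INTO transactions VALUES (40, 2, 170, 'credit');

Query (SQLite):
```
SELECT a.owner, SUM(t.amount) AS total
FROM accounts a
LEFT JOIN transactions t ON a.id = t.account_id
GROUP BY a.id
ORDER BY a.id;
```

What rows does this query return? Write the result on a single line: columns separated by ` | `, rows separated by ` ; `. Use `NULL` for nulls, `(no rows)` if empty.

LEFT JOIN keeps every accounts row; unmatched ones get NULL for transactions columns.
Group by accounts.id and compute SUM(t.amount). SUM over an all-NULL group is NULL.
  1: ids {8, 9, 12, 15, 20, 21} → SUM(t.amount)=-54
  2: ids {4, 10, 28, 29, 30, 34, 40} → SUM(t.amount)=979
  3: ids {—} → SUM(t.amount)=NULL

Dana | -54 ; Omar | 979 ; Owen | NULL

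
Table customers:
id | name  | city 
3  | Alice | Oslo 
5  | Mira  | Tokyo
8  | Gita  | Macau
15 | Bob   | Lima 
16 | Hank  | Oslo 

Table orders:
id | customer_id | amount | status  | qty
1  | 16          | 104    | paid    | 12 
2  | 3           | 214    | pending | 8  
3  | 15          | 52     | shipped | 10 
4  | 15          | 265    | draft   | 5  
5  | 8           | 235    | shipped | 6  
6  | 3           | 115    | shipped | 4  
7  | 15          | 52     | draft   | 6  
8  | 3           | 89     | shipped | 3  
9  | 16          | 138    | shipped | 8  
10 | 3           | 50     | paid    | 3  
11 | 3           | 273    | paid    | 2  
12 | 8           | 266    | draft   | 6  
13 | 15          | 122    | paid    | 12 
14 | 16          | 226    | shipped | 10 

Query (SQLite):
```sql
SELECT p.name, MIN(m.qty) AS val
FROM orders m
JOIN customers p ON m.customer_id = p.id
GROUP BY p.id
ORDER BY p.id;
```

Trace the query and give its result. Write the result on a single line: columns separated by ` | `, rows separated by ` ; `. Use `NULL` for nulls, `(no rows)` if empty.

Join each orders row to its customers via customer_id.
Group joined rows by customers.id; compute MIN(m.qty) per group.
  3: ids {2, 6, 8, 10, 11} → MIN(m.qty)=2
  8: ids {5, 12} → MIN(m.qty)=6
  15: ids {3, 4, 7, 13} → MIN(m.qty)=5
  16: ids {1, 9, 14} → MIN(m.qty)=8

Alice | 2 ; Gita | 6 ; Bob | 5 ; Hank | 8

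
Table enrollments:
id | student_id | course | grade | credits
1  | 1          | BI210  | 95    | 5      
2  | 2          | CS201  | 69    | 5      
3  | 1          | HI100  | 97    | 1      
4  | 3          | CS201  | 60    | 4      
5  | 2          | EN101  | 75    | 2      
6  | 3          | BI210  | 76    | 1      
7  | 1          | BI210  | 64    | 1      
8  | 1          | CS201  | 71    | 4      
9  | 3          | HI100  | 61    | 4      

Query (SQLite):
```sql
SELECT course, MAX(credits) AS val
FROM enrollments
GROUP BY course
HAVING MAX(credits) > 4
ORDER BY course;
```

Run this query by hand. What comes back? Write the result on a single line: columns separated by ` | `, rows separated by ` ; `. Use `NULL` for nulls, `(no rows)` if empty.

Partition enrollments by course; compute MAX(credits) within each group.
HAVING: keep groups where MAX(credits) > 4.
  BI210: ids {1, 6, 7} → MAX(credits)=5
  CS201: ids {2, 4, 8} → MAX(credits)=5
  EN101: ids {5} → MAX(credits)=2
  HI100: ids {3, 9} → MAX(credits)=4

BI210 | 5 ; CS201 | 5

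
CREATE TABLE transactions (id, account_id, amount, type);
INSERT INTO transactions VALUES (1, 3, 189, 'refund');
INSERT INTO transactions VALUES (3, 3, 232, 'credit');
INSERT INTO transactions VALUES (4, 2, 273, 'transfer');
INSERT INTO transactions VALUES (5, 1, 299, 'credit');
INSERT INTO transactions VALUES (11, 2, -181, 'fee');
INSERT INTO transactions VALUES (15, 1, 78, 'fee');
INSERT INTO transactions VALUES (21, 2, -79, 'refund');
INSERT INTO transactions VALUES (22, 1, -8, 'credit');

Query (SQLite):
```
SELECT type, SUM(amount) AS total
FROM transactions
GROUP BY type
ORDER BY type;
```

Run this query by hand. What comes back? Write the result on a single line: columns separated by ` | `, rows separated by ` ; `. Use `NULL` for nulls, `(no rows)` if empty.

Partition transactions by type; compute SUM(amount) within each group.
  credit: ids {3, 5, 22} → SUM(amount)=523
  fee: ids {11, 15} → SUM(amount)=-103
  refund: ids {1, 21} → SUM(amount)=110
  transfer: ids {4} → SUM(amount)=273

credit | 523 ; fee | -103 ; refund | 110 ; transfer | 273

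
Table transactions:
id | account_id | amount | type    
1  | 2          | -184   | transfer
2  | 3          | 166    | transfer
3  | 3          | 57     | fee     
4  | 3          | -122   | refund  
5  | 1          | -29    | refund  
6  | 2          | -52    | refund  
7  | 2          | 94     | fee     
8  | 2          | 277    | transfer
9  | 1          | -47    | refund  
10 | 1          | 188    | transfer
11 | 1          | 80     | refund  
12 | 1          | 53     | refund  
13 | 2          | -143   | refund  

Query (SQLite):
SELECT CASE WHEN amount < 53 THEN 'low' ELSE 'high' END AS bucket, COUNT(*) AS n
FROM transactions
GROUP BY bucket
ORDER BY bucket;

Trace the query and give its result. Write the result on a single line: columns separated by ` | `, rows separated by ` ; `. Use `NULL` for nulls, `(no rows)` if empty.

high | 7 ; low | 6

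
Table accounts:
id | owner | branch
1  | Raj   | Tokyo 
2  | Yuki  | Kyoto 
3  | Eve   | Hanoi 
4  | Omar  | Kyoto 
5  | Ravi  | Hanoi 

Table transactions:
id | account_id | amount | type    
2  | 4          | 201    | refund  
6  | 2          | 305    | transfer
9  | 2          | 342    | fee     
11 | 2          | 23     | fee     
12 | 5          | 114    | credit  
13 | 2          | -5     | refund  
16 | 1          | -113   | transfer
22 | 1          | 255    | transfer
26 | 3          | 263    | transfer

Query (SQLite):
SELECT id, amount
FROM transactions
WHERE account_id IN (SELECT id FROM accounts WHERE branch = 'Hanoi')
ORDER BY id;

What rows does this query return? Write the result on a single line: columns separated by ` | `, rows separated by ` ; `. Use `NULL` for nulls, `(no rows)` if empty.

Inner query: accounts.id where branch = 'Hanoi'.
Outer: keep transactions rows whose account_id is in that set.
Inner query → {3, 5}

12 | 114 ; 26 | 263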